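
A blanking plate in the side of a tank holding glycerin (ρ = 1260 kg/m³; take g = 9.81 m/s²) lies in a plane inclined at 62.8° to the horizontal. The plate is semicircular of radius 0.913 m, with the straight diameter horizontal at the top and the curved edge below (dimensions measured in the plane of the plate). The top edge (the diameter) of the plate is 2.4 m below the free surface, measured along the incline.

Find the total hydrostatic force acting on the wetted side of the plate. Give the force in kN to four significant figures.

γ = ρg = 1260 × 9.81 / 1000 = 12.3606 kN/m³.
Let θ = 62.8° be the plate's angle to the horizontal; measure y along the incline from where the plane meets the free surface. Vertical depth h = y·sinθ with sinθ = 0.889416.
The centroid of a semicircle lies 4r/(3π) = 0.387489 m from the diameter, here below the top edge, so y_c = 2.4 + 0.387489 = 2.78749 m and h_c = 2.78749 × 0.889416 = 2.47924 m.
A = πr²/2 = π × 0.913²/2 = 1.30937 m².
Resultant F = γ·h_c·A = 12.3606 × 2.47924 × 1.30937 = 40.1255 kN.

F ≈ 40.13 kN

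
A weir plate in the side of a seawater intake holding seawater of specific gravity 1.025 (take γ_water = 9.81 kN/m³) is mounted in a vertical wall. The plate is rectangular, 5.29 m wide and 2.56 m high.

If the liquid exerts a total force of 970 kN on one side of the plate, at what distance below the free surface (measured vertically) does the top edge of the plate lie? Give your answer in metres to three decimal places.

d_top ≈ 5.843 m

γ = 1.025 × 9.81 = 10.05525 kN/m³.
A = 5.29 × 2.56 = 13.5424 m².
From F = γ·h_c·A, the centroid depth is h_c = 970/(10.05525 × 13.5424) = 7.12333 m.
The centroid lies 2.56/2 = 1.28 m below the top edge, so the top edge sits at h_top = 7.12333 − 1.28 = 5.84333 m below the surface.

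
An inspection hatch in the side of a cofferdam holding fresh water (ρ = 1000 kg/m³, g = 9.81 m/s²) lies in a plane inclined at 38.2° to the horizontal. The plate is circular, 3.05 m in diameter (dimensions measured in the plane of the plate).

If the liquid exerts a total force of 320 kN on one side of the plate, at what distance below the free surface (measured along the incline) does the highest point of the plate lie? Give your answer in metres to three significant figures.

γ = ρg = 1000 × 9.81 = 9810 N/m³ = 9.81 kN/m³.
A = π(1.525)² = 7.30617 m².
From F = γ·h_c·A, the centroid depth is h_c = 320/(9.81 × 7.30617) = 4.46469 m.
Let θ = 38.2° be the plate's angle to the horizontal; measure y along the incline from where the plane meets the free surface. Vertical depth h = y·sinθ with sinθ = 0.618408.
Along the incline, y_c = h_c/sinθ = 4.46469/0.618408 = 7.21965 m.
The centroid is at the centre, 1.525 m below the top of the plate, so the highest point sits at y_top = 7.21965 − 1.525 = 5.69465 m along the incline.

y_top ≈ 5.69 m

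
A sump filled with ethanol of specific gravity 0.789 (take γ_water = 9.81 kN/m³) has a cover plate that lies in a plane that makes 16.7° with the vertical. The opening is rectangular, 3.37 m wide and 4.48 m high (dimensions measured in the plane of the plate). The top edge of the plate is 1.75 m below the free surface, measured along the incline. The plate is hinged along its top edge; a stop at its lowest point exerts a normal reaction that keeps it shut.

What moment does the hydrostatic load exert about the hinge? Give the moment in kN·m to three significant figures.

M ≈ 1190 kN·m

γ = 0.789 × 9.81 = 7.74009 kN/m³.
The plate makes 16.7° with the vertical, i.e. θ = 90° − 16.7° = 73.3° to the horizontal. Measuring y along the incline from the free-surface line, vertical depth h = y·sinθ with sinθ = 0.957822.
The centroid lies 4.48/2 = 2.24 m below the top edge, so y_c = 1.75 + 2.24 = 3.99 m and h_c = 3.99 × 0.957822 = 3.82171 m.
A = 3.37 × 4.48 = 15.0976 m².
Resultant F = γ·h_c·A = 7.74009 × 3.82171 × 15.0976 = 446.593 kN.
I_c = b·h³/12 = 3.37 × 4.48³/12 = 25.2512 m⁴.
Centre of pressure: y_p = y_c + I_c/(y_c·A) = 3.99 + 25.2512/(3.99 × 15.0976) = 3.99 + 0.419181 = 4.40918 m along the plane.
The resultant acts 2.24 + 0.419181 = 2.65918 m (along the plate) below the hinge at the top edge, so the moment about the hinge is M = F × 2.65918 = 446.593 × 2.65918 = 1187.57 kN·m.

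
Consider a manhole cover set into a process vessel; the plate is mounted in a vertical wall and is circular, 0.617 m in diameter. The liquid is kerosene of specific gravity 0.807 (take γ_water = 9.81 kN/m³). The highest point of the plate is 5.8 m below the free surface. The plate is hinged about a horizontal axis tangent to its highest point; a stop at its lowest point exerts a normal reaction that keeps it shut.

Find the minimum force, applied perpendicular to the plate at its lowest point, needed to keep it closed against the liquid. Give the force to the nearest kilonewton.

γ = 0.807 × 9.81 = 7.91667 kN/m³.
The centroid is at the centre, 0.3085 m below the top of the plate, so the centroid depth is h_c = 5.8 + 0.3085 = 6.1085 m.
A = π(0.3085)² = 0.298992 m².
Resultant F = γ·h_c·A = 7.91667 × 6.1085 × 0.298992 = 14.4589 kN.
I_c = πr⁴/4 = π × 0.3085⁴/4 = 0.00711395 m⁴.
Centre of pressure: y_p = y_c + I_c/(y_c·A) = 6.1085 + 0.00711395/(6.1085 × 0.298992) = 6.1085 + 0.00389508 = 6.1124 m along the plane.
The resultant acts 0.3085 + 0.00389508 = 0.312395 m (along the plate) below the hinge at the top edge, so the moment about the hinge is M = F × 0.312395 = 14.4589 × 0.312395 = 4.51689 kN·m.
A normal force at the bottom, 0.617 m from the hinge, must supply this moment: P = 4.51689/0.617 = 7.32073 kN.

P ≈ 7 kN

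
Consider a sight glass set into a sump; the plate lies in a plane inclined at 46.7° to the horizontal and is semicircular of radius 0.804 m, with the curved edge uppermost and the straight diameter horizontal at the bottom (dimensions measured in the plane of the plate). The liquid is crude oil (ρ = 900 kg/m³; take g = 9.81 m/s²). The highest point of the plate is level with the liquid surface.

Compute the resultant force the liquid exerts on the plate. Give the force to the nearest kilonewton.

F ≈ 3 kN

γ = ρg = 900 × 9.81 / 1000 = 8.829 kN/m³.
Let θ = 46.7° be the plate's angle to the horizontal; measure y along the incline from where the plane meets the free surface. Vertical depth h = y·sinθ with sinθ = 0.727773.
The centroid lies 4r/(3π) = 0.341228 m above the diameter, so r − 4r/(3π) = 0.804 − 0.341228 = 0.462772 m below the topmost point, so y_c = 0.462772 m and h_c = 0.462772 × 0.727773 = 0.336793 m.
A = πr²/2 = π × 0.804²/2 = 1.01539 m².
Resultant F = γ·h_c·A = 8.829 × 0.336793 × 1.01539 = 3.01931 kN.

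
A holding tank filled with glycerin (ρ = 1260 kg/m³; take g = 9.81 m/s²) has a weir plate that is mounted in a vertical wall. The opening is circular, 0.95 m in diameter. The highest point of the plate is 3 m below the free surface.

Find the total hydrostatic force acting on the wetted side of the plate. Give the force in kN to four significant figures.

γ = ρg = 1260 × 9.81 / 1000 = 12.3606 kN/m³.
The centroid is at the centre, 0.475 m below the top of the plate, so the centroid depth is h_c = 3 + 0.475 = 3.475 m.
A = π(0.475)² = 0.708822 m².
Resultant F = γ·h_c·A = 12.3606 × 3.475 × 0.708822 = 30.4461 kN.

F ≈ 30.45 kN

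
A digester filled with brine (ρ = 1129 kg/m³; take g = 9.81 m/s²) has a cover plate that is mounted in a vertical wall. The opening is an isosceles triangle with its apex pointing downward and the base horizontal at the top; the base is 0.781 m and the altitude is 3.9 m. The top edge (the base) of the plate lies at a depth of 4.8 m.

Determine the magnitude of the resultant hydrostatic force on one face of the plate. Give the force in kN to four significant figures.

F ≈ 102.9 kN

γ = ρg = 1129 × 9.81 / 1000 = 11.07549 kN/m³.
With the apex down, the centroid sits h/3 = 3.9/3 = 1.3 m below the base (the top edge), so the centroid depth is h_c = 4.8 + 1.3 = 6.1 m.
A = ½ × 0.781 × 3.9 = 1.52295 m².
Resultant F = γ·h_c·A = 11.07549 × 6.1 × 1.52295 = 102.891 kN.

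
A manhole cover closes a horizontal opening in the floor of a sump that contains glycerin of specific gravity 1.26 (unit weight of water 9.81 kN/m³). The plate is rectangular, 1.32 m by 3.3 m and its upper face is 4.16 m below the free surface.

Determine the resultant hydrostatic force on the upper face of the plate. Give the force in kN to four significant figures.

F ≈ 224.0 kN

γ = 1.26 × 9.81 = 12.3606 kN/m³.
The plate is horizontal, so pressure is uniform at p = γ·h = 12.3606 × 4.16 = 51.4201 kN/m².
A = 1.32 × 3.3 = 4.356 m².
F = p·A = 51.4201 × 4.356 = 223.986 kN.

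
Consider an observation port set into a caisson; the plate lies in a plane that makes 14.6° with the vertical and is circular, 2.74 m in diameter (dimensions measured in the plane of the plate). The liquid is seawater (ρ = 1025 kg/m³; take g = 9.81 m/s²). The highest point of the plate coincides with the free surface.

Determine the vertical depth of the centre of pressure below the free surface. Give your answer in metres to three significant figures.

h_p = 1.66 m

γ = ρg = 1025 × 9.81 / 1000 = 10.05525 kN/m³.
The plate makes 14.6° with the vertical, i.e. θ = 90° − 14.6° = 75.4° to the horizontal. Measuring y along the incline from the free-surface line, vertical depth h = y·sinθ with sinθ = 0.967709.
The centroid is at the centre, 1.37 m below the top of the plate, so y_c = 1.37 m and h_c = 1.37 × 0.967709 = 1.32576 m.
A = π(1.37)² = 5.89646 m².
Resultant F = γ·h_c·A = 10.05525 × 1.32576 × 5.89646 = 78.6048 kN.
I_c = πr⁴/4 = π × 1.37⁴/4 = 2.76676 m⁴.
Centre of pressure: y_p = y_c + I_c/(y_c·A) = 1.37 + 2.76676/(1.37 × 5.89646) = 1.37 + 0.342499 = 1.7125 m along the plane.
Vertically, h_p = y_p·sinθ = 1.7125 × 0.967709 = 1.6572 m.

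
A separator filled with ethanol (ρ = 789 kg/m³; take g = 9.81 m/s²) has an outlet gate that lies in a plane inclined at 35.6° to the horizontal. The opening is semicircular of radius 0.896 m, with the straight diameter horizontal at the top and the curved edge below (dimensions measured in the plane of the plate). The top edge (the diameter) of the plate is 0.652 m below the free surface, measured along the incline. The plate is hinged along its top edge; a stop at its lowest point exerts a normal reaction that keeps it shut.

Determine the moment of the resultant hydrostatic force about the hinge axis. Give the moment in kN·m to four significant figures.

M ≈ 2.549 kN·m

γ = ρg = 789 × 9.81 / 1000 = 7.74009 kN/m³.
Let θ = 35.6° be the plate's angle to the horizontal; measure y along the incline from where the plane meets the free surface. Vertical depth h = y·sinθ with sinθ = 0.582123.
The centroid of a semicircle lies 4r/(3π) = 0.380274 m from the diameter, here below the top edge, so y_c = 0.652 + 0.380274 = 1.03227 m and h_c = 1.03227 × 0.582123 = 0.600908 m.
A = πr²/2 = π × 0.896²/2 = 1.26106 m².
Resultant F = γ·h_c·A = 7.74009 × 0.600908 × 1.26106 = 5.86529 kN.
I_c = (π/8 − 8/(9π))·r⁴ = 0.109757 × 0.896⁴ = 0.0707399 m⁴.
Centre of pressure: y_p = y_c + I_c/(y_c·A) = 1.03227 + 0.0707399/(1.03227 × 1.26106) = 1.03227 + 0.054342 = 1.08661 m along the plane.
The resultant acts 0.380274 + 0.054342 = 0.434616 m (along the plate) below the hinge at the top edge, so the moment about the hinge is M = F × 0.434616 = 5.86529 × 0.434616 = 2.54915 kN·m.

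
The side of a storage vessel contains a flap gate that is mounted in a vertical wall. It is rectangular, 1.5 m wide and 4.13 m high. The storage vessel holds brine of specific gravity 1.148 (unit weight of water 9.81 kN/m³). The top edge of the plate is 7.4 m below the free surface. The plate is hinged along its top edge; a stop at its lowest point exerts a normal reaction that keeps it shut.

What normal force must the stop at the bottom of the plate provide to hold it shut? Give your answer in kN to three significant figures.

P ≈ 354 kN

γ = 1.148 × 9.81 = 11.26188 kN/m³.
The centroid lies 4.13/2 = 2.065 m below the top edge, so the centroid depth is h_c = 7.4 + 2.065 = 9.465 m.
A = 1.5 × 4.13 = 6.195 m².
Resultant F = γ·h_c·A = 11.26188 × 9.465 × 6.195 = 660.348 kN.
I_c = b·h³/12 = 1.5 × 4.13³/12 = 8.80562 m⁴.
Centre of pressure: y_p = y_c + I_c/(y_c·A) = 9.465 + 8.80562/(9.465 × 6.195) = 9.465 + 0.150175 = 9.61518 m along the plane.
The resultant acts 2.065 + 0.150175 = 2.21517 m (along the plate) below the hinge at the top edge, so the moment about the hinge is M = F × 2.21517 = 660.348 × 2.21517 = 1462.78 kN·m.
A normal force at the bottom, 4.13 m from the hinge, must supply this moment: P = 1462.78/4.13 = 354.184 kN.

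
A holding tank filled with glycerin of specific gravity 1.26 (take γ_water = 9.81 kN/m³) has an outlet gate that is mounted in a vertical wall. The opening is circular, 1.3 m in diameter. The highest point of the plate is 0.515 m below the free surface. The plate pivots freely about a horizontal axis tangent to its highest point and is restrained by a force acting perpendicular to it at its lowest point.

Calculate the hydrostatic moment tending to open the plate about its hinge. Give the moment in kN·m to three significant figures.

M ≈ 14.2 kN·m

γ = 1.26 × 9.81 = 12.3606 kN/m³.
The centroid is at the centre, 0.65 m below the top of the plate, so the centroid depth is h_c = 0.515 + 0.65 = 1.165 m.
A = π(0.65)² = 1.32732 m².
Resultant F = γ·h_c·A = 12.3606 × 1.165 × 1.32732 = 19.1135 kN.
I_c = πr⁴/4 = π × 0.65⁴/4 = 0.140198 m⁴.
Centre of pressure: y_p = y_c + I_c/(y_c·A) = 1.165 + 0.140198/(1.165 × 1.32732) = 1.165 + 0.0906651 = 1.25567 m along the plane.
The resultant acts 0.65 + 0.0906651 = 0.740665 m (along the plate) below the hinge at the top edge, so the moment about the hinge is M = F × 0.740665 = 19.1135 × 0.740665 = 14.1567 kN·m.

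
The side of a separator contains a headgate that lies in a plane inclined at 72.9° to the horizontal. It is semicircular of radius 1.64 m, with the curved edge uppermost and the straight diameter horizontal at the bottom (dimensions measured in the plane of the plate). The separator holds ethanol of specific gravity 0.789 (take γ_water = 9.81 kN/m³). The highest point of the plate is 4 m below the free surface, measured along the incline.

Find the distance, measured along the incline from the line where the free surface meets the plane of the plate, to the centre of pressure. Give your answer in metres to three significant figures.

y_p = 4.98 m

γ = 0.789 × 9.81 = 7.74009 kN/m³.
Let θ = 72.9° be the plate's angle to the horizontal; measure y along the incline from where the plane meets the free surface. Vertical depth h = y·sinθ with sinθ = 0.955793.
The centroid lies 4r/(3π) = 0.696038 m above the diameter, so r − 4r/(3π) = 1.64 − 0.696038 = 0.943962 m below the topmost point, so y_c = 4 + 0.943962 = 4.94396 m and h_c = 4.94396 × 0.955793 = 4.7254 m.
A = πr²/2 = π × 1.64²/2 = 4.22481 m².
Resultant F = γ·h_c·A = 7.74009 × 4.7254 × 4.22481 = 154.523 kN.
I_c = (π/8 − 8/(9π))·r⁴ = 0.109757 × 1.64⁴ = 0.793976 m⁴.
Centre of pressure: y_p = y_c + I_c/(y_c·A) = 4.94396 + 0.793976/(4.94396 × 4.22481) = 4.94396 + 0.0380124 = 4.98197 m along the plane.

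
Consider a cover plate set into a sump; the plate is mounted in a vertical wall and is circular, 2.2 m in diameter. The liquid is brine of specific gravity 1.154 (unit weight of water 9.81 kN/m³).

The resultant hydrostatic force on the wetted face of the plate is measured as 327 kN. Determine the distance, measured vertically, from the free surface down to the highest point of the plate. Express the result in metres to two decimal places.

γ = 1.154 × 9.81 = 11.32074 kN/m³.
A = π(1.1)² = 3.80133 m².
From F = γ·h_c·A, the centroid depth is h_c = 327/(11.32074 × 3.80133) = 7.59867 m.
The centroid is at the centre, 1.1 m below the top of the plate, so the highest point sits at h_top = 7.59867 − 1.1 = 6.49867 m below the surface.

d_top ≈ 6.50 m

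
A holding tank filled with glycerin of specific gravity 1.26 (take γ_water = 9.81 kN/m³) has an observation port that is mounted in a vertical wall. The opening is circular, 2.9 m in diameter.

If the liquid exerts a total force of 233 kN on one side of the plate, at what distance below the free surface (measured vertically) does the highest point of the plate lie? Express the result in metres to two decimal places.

d_top ≈ 1.40 m

γ = 1.26 × 9.81 = 12.3606 kN/m³.
A = π(1.45)² = 6.6052 m².
From F = γ·h_c·A, the centroid depth is h_c = 233/(12.3606 × 6.6052) = 2.85385 m.
The centroid is at the centre, 1.45 m below the top of the plate, so the highest point sits at h_top = 2.85385 − 1.45 = 1.40385 m below the surface.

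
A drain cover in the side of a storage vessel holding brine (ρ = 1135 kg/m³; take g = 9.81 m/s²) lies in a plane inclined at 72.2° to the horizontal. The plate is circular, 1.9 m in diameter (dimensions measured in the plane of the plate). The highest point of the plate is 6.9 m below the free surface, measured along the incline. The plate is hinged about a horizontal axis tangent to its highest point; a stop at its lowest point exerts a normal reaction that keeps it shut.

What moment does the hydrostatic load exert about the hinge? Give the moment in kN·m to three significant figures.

γ = ρg = 1135 × 9.81 / 1000 = 11.13435 kN/m³.
Let θ = 72.2° be the plate's angle to the horizontal; measure y along the incline from where the plane meets the free surface. Vertical depth h = y·sinθ with sinθ = 0.952129.
The centroid is at the centre, 0.95 m below the top of the plate, so y_c = 6.9 + 0.95 = 7.85 m and h_c = 7.85 × 0.952129 = 7.47421 m.
A = π(0.95)² = 2.83529 m².
Resultant F = γ·h_c·A = 11.13435 × 7.47421 × 2.83529 = 235.954 kN.
I_c = πr⁴/4 = π × 0.95⁴/4 = 0.639712 m⁴.
Centre of pressure: y_p = y_c + I_c/(y_c·A) = 7.85 + 0.639712/(7.85 × 2.83529) = 7.85 + 0.028742 = 7.87874 m along the plane.
The resultant acts 0.95 + 0.028742 = 0.978742 m (along the plate) below the hinge at the top edge, so the moment about the hinge is M = F × 0.978742 = 235.954 × 0.978742 = 230.938 kN·m.

M ≈ 231 kN·m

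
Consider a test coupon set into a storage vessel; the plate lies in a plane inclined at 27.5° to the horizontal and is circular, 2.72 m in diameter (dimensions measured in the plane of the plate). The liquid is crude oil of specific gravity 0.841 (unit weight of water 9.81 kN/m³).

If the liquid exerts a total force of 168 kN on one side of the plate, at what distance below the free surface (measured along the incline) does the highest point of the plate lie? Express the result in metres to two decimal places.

γ = 0.841 × 9.81 = 8.25021 kN/m³.
A = π(1.36)² = 5.81069 m².
From F = γ·h_c·A, the centroid depth is h_c = 168/(8.25021 × 5.81069) = 3.50442 m.
Let θ = 27.5° be the plate's angle to the horizontal; measure y along the incline from where the plane meets the free surface. Vertical depth h = y·sinθ with sinθ = 0.461749.
Along the incline, y_c = h_c/sinθ = 3.50442/0.461749 = 7.58945 m.
The centroid is at the centre, 1.36 m below the top of the plate, so the highest point sits at y_top = 7.58945 − 1.36 = 6.22945 m along the incline.

y_top ≈ 6.23 m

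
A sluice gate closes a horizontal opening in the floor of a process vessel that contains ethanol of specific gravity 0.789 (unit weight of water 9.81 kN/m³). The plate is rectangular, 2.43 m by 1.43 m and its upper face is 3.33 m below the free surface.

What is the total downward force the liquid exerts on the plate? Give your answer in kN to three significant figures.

F ≈ 89.6 kN

γ = 0.789 × 9.81 = 7.74009 kN/m³.
The plate is horizontal, so pressure is uniform at p = γ·h = 7.74009 × 3.33 = 25.7745 kN/m².
A = 2.43 × 1.43 = 3.4749 m².
F = p·A = 25.7745 × 3.4749 = 89.5638 kN.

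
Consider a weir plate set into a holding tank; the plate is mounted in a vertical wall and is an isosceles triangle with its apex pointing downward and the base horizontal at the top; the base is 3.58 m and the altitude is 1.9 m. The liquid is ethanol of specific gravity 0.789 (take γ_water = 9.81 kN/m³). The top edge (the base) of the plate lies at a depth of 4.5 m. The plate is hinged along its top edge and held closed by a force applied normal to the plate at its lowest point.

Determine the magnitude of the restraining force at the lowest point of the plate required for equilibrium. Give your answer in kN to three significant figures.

P ≈ 47.8 kN

γ = 0.789 × 9.81 = 7.74009 kN/m³.
With the apex down, the centroid sits h/3 = 1.9/3 = 0.633333 m below the base (the top edge), so the centroid depth is h_c = 4.5 + 0.633333 = 5.13333 m.
A = ½ × 3.58 × 1.9 = 3.401 m².
Resultant F = γ·h_c·A = 7.74009 × 5.13333 × 3.401 = 135.13 kN.
I_c = b·h³/36 = 3.58 × 1.9³/36 = 0.682089 m⁴.
Centre of pressure: y_p = y_c + I_c/(y_c·A) = 5.13333 + 0.682089/(5.13333 × 3.401) = 5.13333 + 0.0390693 = 5.1724 m along the plane.
The resultant acts 0.633333 + 0.0390693 = 0.672402 m (along the plate) below the hinge at the top edge, so the moment about the hinge is M = F × 0.672402 = 135.13 × 0.672402 = 90.8617 kN·m.
A normal force at the bottom, 1.9 m from the hinge, must supply this moment: P = 90.8617/1.9 = 47.8219 kN.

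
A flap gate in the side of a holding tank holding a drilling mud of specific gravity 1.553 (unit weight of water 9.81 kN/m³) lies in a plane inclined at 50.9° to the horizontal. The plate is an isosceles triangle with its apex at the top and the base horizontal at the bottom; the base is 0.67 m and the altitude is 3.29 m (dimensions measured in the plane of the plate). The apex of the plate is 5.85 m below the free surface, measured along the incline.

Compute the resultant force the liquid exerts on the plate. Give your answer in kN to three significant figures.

F ≈ 105 kN

γ = 1.553 × 9.81 = 15.23493 kN/m³.
Let θ = 50.9° be the plate's angle to the horizontal; measure y along the incline from where the plane meets the free surface. Vertical depth h = y·sinθ with sinθ = 0.776046.
With the apex up, the centroid sits 2h/3 = 2 × 3.29/3 = 2.19333 m below the apex, so y_c = 5.85 + 2.19333 = 8.04333 m and h_c = 8.04333 × 0.776046 = 6.24199 m.
A = ½ × 0.67 × 3.29 = 1.10215 m².
Resultant F = γ·h_c·A = 15.23493 × 6.24199 × 1.10215 = 104.81 kN.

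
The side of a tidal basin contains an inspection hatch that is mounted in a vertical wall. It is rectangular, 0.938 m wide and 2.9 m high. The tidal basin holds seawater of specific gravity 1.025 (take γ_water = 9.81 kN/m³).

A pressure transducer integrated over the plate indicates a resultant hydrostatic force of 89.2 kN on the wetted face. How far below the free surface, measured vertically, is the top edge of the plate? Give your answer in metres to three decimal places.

d_top ≈ 1.811 m

γ = 1.025 × 9.81 = 10.05525 kN/m³.
A = 0.938 × 2.9 = 2.7202 m².
From F = γ·h_c·A, the centroid depth is h_c = 89.2/(10.05525 × 2.7202) = 3.26115 m.
The centroid lies 2.9/2 = 1.45 m below the top edge, so the top edge sits at h_top = 3.26115 − 1.45 = 1.81115 m below the surface.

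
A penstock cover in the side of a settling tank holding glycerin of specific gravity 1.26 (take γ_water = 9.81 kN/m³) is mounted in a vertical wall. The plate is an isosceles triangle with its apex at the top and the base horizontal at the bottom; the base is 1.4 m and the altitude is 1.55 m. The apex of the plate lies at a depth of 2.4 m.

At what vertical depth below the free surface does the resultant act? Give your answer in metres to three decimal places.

γ = 1.26 × 9.81 = 12.3606 kN/m³.
With the apex up, the centroid sits 2h/3 = 2 × 1.55/3 = 1.03333 m below the apex, so the centroid depth is h_c = 2.4 + 1.03333 = 3.43333 m.
A = ½ × 1.4 × 1.55 = 1.085 m².
Resultant F = γ·h_c·A = 12.3606 × 3.43333 × 1.085 = 46.0453 kN.
I_c = b·h³/36 = 1.4 × 1.55³/36 = 0.144817 m⁴.
Centre of pressure: y_p = y_c + I_c/(y_c·A) = 3.43333 + 0.144817/(3.43333 × 1.085) = 3.43333 + 0.0388753 = 3.47221 m along the plane.

h_p = 3.472 m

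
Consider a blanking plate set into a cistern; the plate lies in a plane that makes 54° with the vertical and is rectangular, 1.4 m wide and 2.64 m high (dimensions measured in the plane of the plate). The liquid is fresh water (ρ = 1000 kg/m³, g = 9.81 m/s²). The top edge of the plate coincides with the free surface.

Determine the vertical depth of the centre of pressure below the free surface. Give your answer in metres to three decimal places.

h_p = 1.035 m

γ = ρg = 1000 × 9.81 = 9810 N/m³ = 9.81 kN/m³.
The plate makes 54° with the vertical, i.e. θ = 90° − 54° = 36° to the horizontal. Measuring y along the incline from the free-surface line, vertical depth h = y·sinθ with sinθ = 0.587785.
The centroid lies 2.64/2 = 1.32 m below the top edge, so y_c = 1.32 m and h_c = 1.32 × 0.587785 = 0.775876 m.
A = 1.4 × 2.64 = 3.696 m².
Resultant F = γ·h_c·A = 9.81 × 0.775876 × 3.696 = 28.1315 kN.
I_c = b·h³/12 = 1.4 × 2.64³/12 = 2.14664 m⁴.
Centre of pressure: y_p = y_c + I_c/(y_c·A) = 1.32 + 2.14664/(1.32 × 3.696) = 1.32 + 0.440001 = 1.76 m along the plane.
Vertically, h_p = y_p·sinθ = 1.76 × 0.587785 = 1.0345 m.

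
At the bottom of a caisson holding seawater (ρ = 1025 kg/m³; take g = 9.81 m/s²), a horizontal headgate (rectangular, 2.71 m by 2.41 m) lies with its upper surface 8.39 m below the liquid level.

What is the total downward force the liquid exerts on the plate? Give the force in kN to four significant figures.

γ = ρg = 1025 × 9.81 / 1000 = 10.05525 kN/m³.
The plate is horizontal, so pressure is uniform at p = γ·h = 10.05525 × 8.39 = 84.3635 kN/m².
A = 2.71 × 2.41 = 6.5311 m².
F = p·A = 84.3635 × 6.5311 = 550.986 kN.

F ≈ 551.0 kN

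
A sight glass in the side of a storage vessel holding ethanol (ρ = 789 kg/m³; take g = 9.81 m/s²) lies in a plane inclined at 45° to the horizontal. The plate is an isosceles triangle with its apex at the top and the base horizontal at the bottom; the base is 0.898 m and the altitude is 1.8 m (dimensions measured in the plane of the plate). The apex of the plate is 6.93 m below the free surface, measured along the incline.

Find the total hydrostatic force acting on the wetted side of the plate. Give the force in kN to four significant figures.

γ = ρg = 789 × 9.81 / 1000 = 7.74009 kN/m³.
Let θ = 45° be the plate's angle to the horizontal; measure y along the incline from where the plane meets the free surface. Vertical depth h = y·sinθ with sinθ = 0.707107.
With the apex up, the centroid sits 2h/3 = 2 × 1.8/3 = 1.2 m below the apex, so y_c = 6.93 + 1.2 = 8.13 m and h_c = 8.13 × 0.707107 = 5.74878 m.
A = ½ × 0.898 × 1.8 = 0.8082 m².
Resultant F = γ·h_c·A = 7.74009 × 5.74878 × 0.8082 = 35.9617 kN.

F ≈ 35.96 kN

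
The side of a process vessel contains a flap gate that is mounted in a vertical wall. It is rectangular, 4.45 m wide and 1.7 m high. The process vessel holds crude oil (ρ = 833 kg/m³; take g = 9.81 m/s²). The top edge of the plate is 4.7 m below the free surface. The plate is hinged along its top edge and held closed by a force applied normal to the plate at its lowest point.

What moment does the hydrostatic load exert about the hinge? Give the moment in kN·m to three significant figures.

M ≈ 307 kN·m

γ = ρg = 833 × 9.81 / 1000 = 8.17173 kN/m³.
The centroid lies 1.7/2 = 0.85 m below the top edge, so the centroid depth is h_c = 4.7 + 0.85 = 5.55 m.
A = 4.45 × 1.7 = 7.565 m².
Resultant F = γ·h_c·A = 8.17173 × 5.55 × 7.565 = 343.096 kN.
I_c = b·h³/12 = 4.45 × 1.7³/12 = 1.8219 m⁴.
Centre of pressure: y_p = y_c + I_c/(y_c·A) = 5.55 + 1.8219/(5.55 × 7.565) = 5.55 + 0.0433933 = 5.59339 m along the plane.
The resultant acts 0.85 + 0.0433933 = 0.893393 m (along the plate) below the hinge at the top edge, so the moment about the hinge is M = F × 0.893393 = 343.096 × 0.893393 = 306.52 kN·m.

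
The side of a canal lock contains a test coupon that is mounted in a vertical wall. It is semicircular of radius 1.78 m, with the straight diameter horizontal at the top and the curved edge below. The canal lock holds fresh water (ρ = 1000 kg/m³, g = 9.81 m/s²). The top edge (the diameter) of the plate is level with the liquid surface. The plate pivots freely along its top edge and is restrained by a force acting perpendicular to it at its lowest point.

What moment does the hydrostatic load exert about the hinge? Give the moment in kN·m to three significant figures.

γ = ρg = 1000 × 9.81 = 9810 N/m³ = 9.81 kN/m³.
The centroid of a semicircle lies 4r/(3π) = 0.755455 m from the diameter, here below the top edge, so the centroid depth is h_c = 0.755455 m.
A = πr²/2 = π × 1.78²/2 = 4.97691 m².
Resultant F = γ·h_c·A = 9.81 × 0.755455 × 4.97691 = 36.8839 kN.
I_c = (π/8 − 8/(9π))·r⁴ = 0.109757 × 1.78⁴ = 1.10182 m⁴.
Centre of pressure: y_p = y_c + I_c/(y_c·A) = 0.755455 + 1.10182/(0.755455 × 4.97691) = 0.755455 + 0.29305 = 1.04851 m along the plane.
The resultant acts 0.755455 + 0.29305 = 1.04851 m (along the plate) below the hinge at the top edge, so the moment about the hinge is M = F × 1.04851 = 36.8839 × 1.04851 = 38.6731 kN·m.

M ≈ 38.7 kN·m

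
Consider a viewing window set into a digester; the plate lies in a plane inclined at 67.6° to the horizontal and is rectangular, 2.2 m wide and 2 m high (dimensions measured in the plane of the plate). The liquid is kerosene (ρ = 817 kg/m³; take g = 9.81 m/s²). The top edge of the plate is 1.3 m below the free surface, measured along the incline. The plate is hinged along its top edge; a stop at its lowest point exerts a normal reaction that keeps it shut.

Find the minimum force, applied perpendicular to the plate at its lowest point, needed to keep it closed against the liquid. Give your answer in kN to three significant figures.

P ≈ 42.9 kN

γ = ρg = 817 × 9.81 / 1000 = 8.01477 kN/m³.
Let θ = 67.6° be the plate's angle to the horizontal; measure y along the incline from where the plane meets the free surface. Vertical depth h = y·sinθ with sinθ = 0.924546.
The centroid lies 2/2 = 1 m below the top edge, so y_c = 1.3 + 1 = 2.3 m and h_c = 2.3 × 0.924546 = 2.12646 m.
A = 2.2 × 2 = 4.4 m².
Resultant F = γ·h_c·A = 8.01477 × 2.12646 × 4.4 = 74.9896 kN.
I_c = b·h³/12 = 2.2 × 2³/12 = 1.46667 m⁴.
Centre of pressure: y_p = y_c + I_c/(y_c·A) = 2.3 + 1.46667/(2.3 × 4.4) = 2.3 + 0.144928 = 2.44493 m along the plane.
The resultant acts 1 + 0.144928 = 1.14493 m (along the plate) below the hinge at the top edge, so the moment about the hinge is M = F × 1.14493 = 74.9896 × 1.14493 = 85.8578 kN·m.
A normal force at the bottom, 2 m from the hinge, must supply this moment: P = 85.8578/2 = 42.9289 kN.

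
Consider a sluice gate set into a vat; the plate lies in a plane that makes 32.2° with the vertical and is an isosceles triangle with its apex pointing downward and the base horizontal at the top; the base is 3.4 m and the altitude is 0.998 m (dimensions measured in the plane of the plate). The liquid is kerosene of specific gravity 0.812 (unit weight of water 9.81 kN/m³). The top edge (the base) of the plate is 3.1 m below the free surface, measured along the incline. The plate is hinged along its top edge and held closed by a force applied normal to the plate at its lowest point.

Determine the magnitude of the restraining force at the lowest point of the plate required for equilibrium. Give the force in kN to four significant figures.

P ≈ 13.72 kN

γ = 0.812 × 9.81 = 7.96572 kN/m³.
The plate makes 32.2° with the vertical, i.e. θ = 90° − 32.2° = 57.8° to the horizontal. Measuring y along the incline from the free-surface line, vertical depth h = y·sinθ with sinθ = 0.846193.
With the apex down, the centroid sits h/3 = 0.998/3 = 0.332667 m below the base (the top edge), so y_c = 3.1 + 0.332667 = 3.43267 m and h_c = 3.43267 × 0.846193 = 2.9047 m.
A = ½ × 3.4 × 0.998 = 1.6966 m².
Resultant F = γ·h_c·A = 7.96572 × 2.9047 × 1.6966 = 39.256 kN.
I_c = b·h³/36 = 3.4 × 0.998³/36 = 0.0938789 m⁴.
Centre of pressure: y_p = y_c + I_c/(y_c·A) = 3.43267 + 0.0938789/(3.43267 × 1.6966) = 3.43267 + 0.0161197 = 3.44879 m along the plane.
The resultant acts 0.332667 + 0.0161197 = 0.348787 m (along the plate) below the hinge at the top edge, so the moment about the hinge is M = F × 0.348787 = 39.256 × 0.348787 = 13.692 kN·m.
A normal force at the bottom, 0.998 m from the hinge, must supply this moment: P = 13.692/0.998 = 13.7194 kN.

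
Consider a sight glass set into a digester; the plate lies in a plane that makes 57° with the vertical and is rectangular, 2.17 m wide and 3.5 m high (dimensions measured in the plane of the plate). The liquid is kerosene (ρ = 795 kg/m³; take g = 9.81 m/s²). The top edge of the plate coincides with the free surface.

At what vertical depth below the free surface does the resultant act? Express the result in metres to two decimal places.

h_p = 1.27 m

γ = ρg = 795 × 9.81 / 1000 = 7.79895 kN/m³.
The plate makes 57° with the vertical, i.e. θ = 90° − 57° = 33° to the horizontal. Measuring y along the incline from the free-surface line, vertical depth h = y·sinθ with sinθ = 0.544639.
The centroid lies 3.5/2 = 1.75 m below the top edge, so y_c = 1.75 m and h_c = 1.75 × 0.544639 = 0.953118 m.
A = 2.17 × 3.5 = 7.595 m².
Resultant F = γ·h_c·A = 7.79895 × 0.953118 × 7.595 = 56.4561 kN.
I_c = b·h³/12 = 2.17 × 3.5³/12 = 7.75323 m⁴.
Centre of pressure: y_p = y_c + I_c/(y_c·A) = 1.75 + 7.75323/(1.75 × 7.595) = 1.75 + 0.583333 = 2.33333 m along the plane.
Vertically, h_p = y_p·sinθ = 2.33333 × 0.544639 = 1.27082 m.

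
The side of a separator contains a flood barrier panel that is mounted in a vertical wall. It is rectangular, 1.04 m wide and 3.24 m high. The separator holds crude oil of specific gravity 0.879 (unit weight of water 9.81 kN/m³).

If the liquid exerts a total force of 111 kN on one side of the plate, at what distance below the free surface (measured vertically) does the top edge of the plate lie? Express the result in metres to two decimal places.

d_top ≈ 2.20 m

γ = 0.879 × 9.81 = 8.62299 kN/m³.
A = 1.04 × 3.24 = 3.3696 m².
From F = γ·h_c·A, the centroid depth is h_c = 111/(8.62299 × 3.3696) = 3.82021 m.
The centroid lies 3.24/2 = 1.62 m below the top edge, so the top edge sits at h_top = 3.82021 − 1.62 = 2.20021 m below the surface.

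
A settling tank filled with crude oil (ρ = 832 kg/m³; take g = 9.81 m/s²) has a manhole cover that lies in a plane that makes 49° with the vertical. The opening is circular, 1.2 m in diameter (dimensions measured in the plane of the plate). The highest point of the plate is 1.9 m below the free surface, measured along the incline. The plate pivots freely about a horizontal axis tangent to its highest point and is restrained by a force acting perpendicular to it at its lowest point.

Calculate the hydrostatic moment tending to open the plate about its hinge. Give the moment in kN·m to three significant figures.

M ≈ 9.63 kN·m

γ = ρg = 832 × 9.81 / 1000 = 8.16192 kN/m³.
The plate makes 49° with the vertical, i.e. θ = 90° − 49° = 41° to the horizontal. Measuring y along the incline from the free-surface line, vertical depth h = y·sinθ with sinθ = 0.656059.
The centroid is at the centre, 0.6 m below the top of the plate, so y_c = 1.9 + 0.6 = 2.5 m and h_c = 2.5 × 0.656059 = 1.64015 m.
A = π(0.6)² = 1.13097 m².
Resultant F = γ·h_c·A = 8.16192 × 1.64015 × 1.13097 = 15.14 kN.
I_c = πr⁴/4 = π × 0.6⁴/4 = 0.101788 m⁴.
Centre of pressure: y_p = y_c + I_c/(y_c·A) = 2.5 + 0.101788/(2.5 × 1.13097) = 2.5 + 0.0360002 = 2.536 m along the plane.
The resultant acts 0.6 + 0.0360002 = 0.636 m (along the plate) below the hinge at the top edge, so the moment about the hinge is M = F × 0.636 = 15.14 × 0.636 = 9.62904 kN·m.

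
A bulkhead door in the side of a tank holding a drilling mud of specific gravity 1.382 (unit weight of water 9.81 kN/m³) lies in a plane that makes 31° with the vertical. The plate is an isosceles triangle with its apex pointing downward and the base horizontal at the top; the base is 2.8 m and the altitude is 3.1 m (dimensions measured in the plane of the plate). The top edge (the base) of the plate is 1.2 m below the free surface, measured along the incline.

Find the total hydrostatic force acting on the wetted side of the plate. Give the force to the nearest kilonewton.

F ≈ 113 kN

γ = 1.382 × 9.81 = 13.55742 kN/m³.
The plate makes 31° with the vertical, i.e. θ = 90° − 31° = 59° to the horizontal. Measuring y along the incline from the free-surface line, vertical depth h = y·sinθ with sinθ = 0.857167.
With the apex down, the centroid sits h/3 = 3.1/3 = 1.03333 m below the base (the top edge), so y_c = 1.2 + 1.03333 = 2.23333 m and h_c = 2.23333 × 0.857167 = 1.91434 m.
A = ½ × 2.8 × 3.1 = 4.34 m².
Resultant F = γ·h_c·A = 13.55742 × 1.91434 × 4.34 = 112.638 kN.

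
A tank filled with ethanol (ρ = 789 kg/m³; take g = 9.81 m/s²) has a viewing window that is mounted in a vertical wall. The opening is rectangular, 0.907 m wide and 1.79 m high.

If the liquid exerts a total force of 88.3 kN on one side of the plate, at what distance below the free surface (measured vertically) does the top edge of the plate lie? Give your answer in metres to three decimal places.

d_top ≈ 6.132 m

γ = ρg = 789 × 9.81 / 1000 = 7.74009 kN/m³.
A = 0.907 × 1.79 = 1.62353 m².
From F = γ·h_c·A, the centroid depth is h_c = 88.3/(7.74009 × 1.62353) = 7.02675 m.
The centroid lies 1.79/2 = 0.895 m below the top edge, so the top edge sits at h_top = 7.02675 − 0.895 = 6.13175 m below the surface.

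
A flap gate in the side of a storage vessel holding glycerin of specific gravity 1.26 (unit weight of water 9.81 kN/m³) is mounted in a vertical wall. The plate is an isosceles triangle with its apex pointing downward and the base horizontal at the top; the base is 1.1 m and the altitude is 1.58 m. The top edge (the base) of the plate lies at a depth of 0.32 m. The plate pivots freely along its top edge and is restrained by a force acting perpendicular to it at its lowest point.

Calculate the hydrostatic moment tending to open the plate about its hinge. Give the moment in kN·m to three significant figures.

γ = 1.26 × 9.81 = 12.3606 kN/m³.
With the apex down, the centroid sits h/3 = 1.58/3 = 0.526667 m below the base (the top edge), so the centroid depth is h_c = 0.32 + 0.526667 = 0.846667 m.
A = ½ × 1.1 × 1.58 = 0.869 m².
Resultant F = γ·h_c·A = 12.3606 × 0.846667 × 0.869 = 9.09436 kN.
I_c = b·h³/36 = 1.1 × 1.58³/36 = 0.120521 m⁴.
Centre of pressure: y_p = y_c + I_c/(y_c·A) = 0.846667 + 0.120521/(0.846667 × 0.869) = 0.846667 + 0.163806 = 1.01047 m along the plane.
The resultant acts 0.526667 + 0.163806 = 0.690473 m (along the plate) below the hinge at the top edge, so the moment about the hinge is M = F × 0.690473 = 9.09436 × 0.690473 = 6.27941 kN·m.

M ≈ 6.28 kN·m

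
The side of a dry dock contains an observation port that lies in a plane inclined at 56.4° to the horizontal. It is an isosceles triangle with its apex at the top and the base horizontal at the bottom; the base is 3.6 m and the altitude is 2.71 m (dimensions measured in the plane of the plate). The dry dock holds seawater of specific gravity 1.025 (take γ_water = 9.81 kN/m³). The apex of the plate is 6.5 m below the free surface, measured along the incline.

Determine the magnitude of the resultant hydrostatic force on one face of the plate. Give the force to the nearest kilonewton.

F ≈ 339 kN

γ = 1.025 × 9.81 = 10.05525 kN/m³.
Let θ = 56.4° be the plate's angle to the horizontal; measure y along the incline from where the plane meets the free surface. Vertical depth h = y·sinθ with sinθ = 0.832921.
With the apex up, the centroid sits 2h/3 = 2 × 2.71/3 = 1.80667 m below the apex, so y_c = 6.5 + 1.80667 = 8.30667 m and h_c = 8.30667 × 0.832921 = 6.9188 m.
A = ½ × 3.6 × 2.71 = 4.878 m².
Resultant F = γ·h_c·A = 10.05525 × 6.9188 × 4.878 = 339.364 kN.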